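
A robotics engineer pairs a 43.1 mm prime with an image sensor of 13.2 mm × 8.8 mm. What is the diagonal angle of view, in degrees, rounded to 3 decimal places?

20.856°

Sensor diagonal = √(13.2² + 8.8²) = √251.6800 ≈ 15.8644 mm.
Angle of view α = 2·arctan(d/2f) with d = 15.8644 mm and f = 43.1 mm.
d/2f = 0.18404; arctan(0.18404) ≈ 10.4281°, so α ≈ 20.8563°.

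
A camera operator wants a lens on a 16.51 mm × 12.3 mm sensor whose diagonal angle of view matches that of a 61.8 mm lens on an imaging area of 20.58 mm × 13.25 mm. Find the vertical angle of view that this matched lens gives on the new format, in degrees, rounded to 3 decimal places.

13.495°

Sensor diagonal = √(20.58² + 13.25²) = √599.0989 ≈ 24.4765 mm.
Sensor diagonal = √(16.51² + 12.3²) = √423.8701 ≈ 20.5881 mm.
Equal diagonal AOV ⇒ f₂ = f₁ · 20.5881/24.4765 = 61.8 × 0.84114 ≈ 51.9823 mm.
Vertical AOV on the new format = 2·arctan(12.3 / (2 × 51.9823)) = 2·arctan(0.11831) ≈ 13.4945°.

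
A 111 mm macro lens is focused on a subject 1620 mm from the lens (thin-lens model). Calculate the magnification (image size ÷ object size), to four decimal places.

0.0736×

Thin lens: 1/f = 1/dₒ + 1/dᵢ → 1/dᵢ = 1/111 − 1/1620 = 0.0083917 mm⁻¹, so dᵢ ≈ 119.1650 mm.
Magnification m = dᵢ/dₒ = 119.1650/1620 ≈ 0.07356.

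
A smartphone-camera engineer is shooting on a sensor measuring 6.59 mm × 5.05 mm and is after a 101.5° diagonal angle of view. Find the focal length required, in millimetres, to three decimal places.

Sensor diagonal = √(6.59² + 5.05²) = √68.9306 ≈ 8.3024 mm.
From α = 2·arctan(d/2f) we get f = d / (2·tan(α/2)).
With d = 8.3024 mm and α/2 = 50.75°, tan(α/2) ≈ 1.22394, so f ≈ 8.3024 / 2.44788 ≈ 3.3917 mm.

3.392 mm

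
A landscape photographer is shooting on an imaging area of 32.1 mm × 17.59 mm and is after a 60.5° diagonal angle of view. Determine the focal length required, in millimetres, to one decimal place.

31.4 mm

Sensor diagonal = √(32.1² + 17.59²) = √1339.8181 ≈ 36.6035 mm.
From α = 2·arctan(d/2f) we get f = d / (2·tan(α/2)).
With d = 36.6035 mm and α/2 = 30.25°, tan(α/2) ≈ 0.58318, so f ≈ 36.6035 / 1.16637 ≈ 31.3826 mm.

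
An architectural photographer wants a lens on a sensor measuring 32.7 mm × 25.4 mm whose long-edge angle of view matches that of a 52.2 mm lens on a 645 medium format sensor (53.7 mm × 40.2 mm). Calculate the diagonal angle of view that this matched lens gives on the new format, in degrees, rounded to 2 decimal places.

Equal long-edge AOV ⇒ f₂ = f₁ · 32.7/53.7 = 52.2 × 0.60894 ≈ 31.7866 mm.
Sensor diagonal = √(32.7² + 25.4²) = √1714.4500 ≈ 41.4059 mm.
Diagonal AOV on the new format = 2·arctan(41.4059 / (2 × 31.7866)) = 2·arctan(0.65131) ≈ 66.1533°.

66.15°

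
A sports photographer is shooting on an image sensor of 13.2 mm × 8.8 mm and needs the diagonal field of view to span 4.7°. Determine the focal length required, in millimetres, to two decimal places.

Sensor diagonal = √(13.2² + 8.8²) = √251.6800 ≈ 15.8644 mm.
From α = 2·arctan(d/2f) we get f = d / (2·tan(α/2)).
With d = 15.8644 mm and α/2 = 2.35°, tan(α/2) ≈ 0.04104, so f ≈ 15.8644 / 0.08208 ≈ 193.2883 mm.

193.29 mm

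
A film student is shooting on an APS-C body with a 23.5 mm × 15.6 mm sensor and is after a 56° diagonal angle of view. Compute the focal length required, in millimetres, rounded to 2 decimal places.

Sensor diagonal = √(23.5² + 15.6²) = √795.6100 ≈ 28.2066 mm.
From α = 2·arctan(d/2f) we get f = d / (2·tan(α/2)).
With d = 28.2066 mm and α/2 = 28°, tan(α/2) ≈ 0.53171, so f ≈ 28.2066 / 1.06342 ≈ 26.5244 mm.

26.52 mm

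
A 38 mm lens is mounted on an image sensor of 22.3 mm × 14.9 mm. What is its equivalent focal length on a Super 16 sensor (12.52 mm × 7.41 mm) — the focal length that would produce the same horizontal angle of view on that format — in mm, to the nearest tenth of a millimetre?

Equal angle of view means equal width/f ratio, so f₂ = f₁ · (width₂/width₁) = 38 × 12.52/22.3.
f₂ = 38 × 0.56143 ≈ 21.335 mm.

21.3 mm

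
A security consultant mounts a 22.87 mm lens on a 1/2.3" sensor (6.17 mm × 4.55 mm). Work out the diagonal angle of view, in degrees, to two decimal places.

Sensor diagonal = √(6.17² + 4.55²) = √58.7714 ≈ 7.6663 mm.
Angle of view α = 2·arctan(d/2f) with d = 7.6663 mm and f = 22.87 mm.
d/2f = 0.16760; arctan(0.16760) ≈ 9.5146°, so α ≈ 19.0292°.

19.03°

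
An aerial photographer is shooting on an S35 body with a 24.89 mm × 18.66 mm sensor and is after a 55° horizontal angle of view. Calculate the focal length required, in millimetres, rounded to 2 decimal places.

23.91 mm

From α = 2·arctan(w/2f) we get f = w / (2·tan(α/2)).
With w = 24.89 mm and α/2 = 27.5°, tan(α/2) ≈ 0.52057, so f ≈ 24.89 / 1.04113 ≈ 23.9066 mm.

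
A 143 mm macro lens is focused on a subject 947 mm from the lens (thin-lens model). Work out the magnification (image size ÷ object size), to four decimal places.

Thin lens: 1/f = 1/dₒ + 1/dᵢ → 1/dᵢ = 1/143 − 1/947 = 0.0059370 mm⁻¹, so dᵢ ≈ 168.4341 mm.
Magnification m = dᵢ/dₒ = 168.4341/947 ≈ 0.17786.

0.1779×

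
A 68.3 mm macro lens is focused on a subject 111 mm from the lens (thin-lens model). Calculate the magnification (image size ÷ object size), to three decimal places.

Thin lens: 1/f = 1/dₒ + 1/dᵢ → 1/dᵢ = 1/68.3 − 1/111 = 0.0056323 mm⁻¹, so dᵢ ≈ 177.5480 mm.
Magnification m = dᵢ/dₒ = 177.5480/111 ≈ 1.59953.

1.600×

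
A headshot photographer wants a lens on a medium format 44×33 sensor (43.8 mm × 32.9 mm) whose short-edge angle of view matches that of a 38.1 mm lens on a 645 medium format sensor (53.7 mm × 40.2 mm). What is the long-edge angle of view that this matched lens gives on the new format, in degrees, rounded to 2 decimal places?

Equal short-edge AOV ⇒ f₂ = f₁ · 32.9/40.2 = 38.1 × 0.81841 ≈ 31.1813 mm.
Long-edge AOV on the new format = 2·arctan(43.8 / (2 × 31.1813)) = 2·arctan(0.70234) ≈ 70.1640°.

70.16°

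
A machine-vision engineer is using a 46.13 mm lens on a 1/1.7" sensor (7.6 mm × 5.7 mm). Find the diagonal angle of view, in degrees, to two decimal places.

Sensor diagonal = √(7.6² + 5.7²) = √90.2500 ≈ 9.5000 mm.
Angle of view α = 2·arctan(d/2f) with d = 9.5000 mm and f = 46.13 mm.
d/2f = 0.10297; arctan(0.10297) ≈ 5.8790°, so α ≈ 11.7580°.

11.76°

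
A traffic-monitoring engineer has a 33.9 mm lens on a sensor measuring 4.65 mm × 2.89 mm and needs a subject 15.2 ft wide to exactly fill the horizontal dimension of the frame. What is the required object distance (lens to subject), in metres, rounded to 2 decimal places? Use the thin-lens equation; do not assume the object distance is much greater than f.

33.81 m

W: 15.2 ft × 304.8 mm/ft = 4632.96 mm.
Magnification m = w/W = dᵢ/dₒ; combined with 1/f = 1/dₒ + 1/dᵢ this gives dₒ = f·(1 + W/w).
dₒ = 33.9 mm × (1 + 4632.96/4.65) = 33.9 × 997.3355 ≈ 33809.672 mm = 33.8097 m.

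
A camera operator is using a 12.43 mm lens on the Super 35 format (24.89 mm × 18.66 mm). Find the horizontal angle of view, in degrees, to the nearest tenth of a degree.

90.1°

Angle of view α = 2·arctan(w/2f) with w = 24.89 mm and f = 12.43 mm.
w/2f = 1.00121; arctan(1.00121) ≈ 45.0346°, so α ≈ 90.0691°.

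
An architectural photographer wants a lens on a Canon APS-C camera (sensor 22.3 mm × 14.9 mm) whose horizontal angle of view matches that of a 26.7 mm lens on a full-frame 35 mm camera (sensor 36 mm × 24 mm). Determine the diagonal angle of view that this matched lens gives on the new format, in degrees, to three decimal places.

78.070°

Equal horizontal AOV ⇒ f₂ = f₁ · 22.3/36 = 26.7 × 0.61944 ≈ 16.5392 mm.
Sensor diagonal = √(22.3² + 14.9²) = √719.3000 ≈ 26.8198 mm.
Diagonal AOV on the new format = 2·arctan(26.8198 / (2 × 16.5392)) = 2·arctan(0.81080) ≈ 78.0700°.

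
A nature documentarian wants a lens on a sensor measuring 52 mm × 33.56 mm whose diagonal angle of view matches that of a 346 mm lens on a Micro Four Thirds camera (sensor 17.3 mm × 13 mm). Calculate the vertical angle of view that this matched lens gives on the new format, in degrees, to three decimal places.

Sensor diagonal = √(17.3² + 13²) = √468.2900 ≈ 21.6400 mm.
Sensor diagonal = √(52² + 33.56²) = √3830.2736 ≈ 61.8892 mm.
Equal diagonal AOV ⇒ f₂ = f₁ · 61.8892/21.6400 = 346 × 2.85994 ≈ 989.5405 mm.
Vertical AOV on the new format = 2·arctan(33.56 / (2 × 989.5405)) = 2·arctan(0.01696) ≈ 1.9430°.

1.943°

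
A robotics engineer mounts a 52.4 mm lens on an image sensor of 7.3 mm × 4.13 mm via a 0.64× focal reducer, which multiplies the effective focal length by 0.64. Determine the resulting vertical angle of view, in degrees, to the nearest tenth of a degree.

Effective focal length f = 52.4 × 0.64 = 33.536 mm.
α = 2·arctan(4.13 / (2 × 33.536)) = 2·arctan(0.06158) ≈ 7.0471°.

7.0°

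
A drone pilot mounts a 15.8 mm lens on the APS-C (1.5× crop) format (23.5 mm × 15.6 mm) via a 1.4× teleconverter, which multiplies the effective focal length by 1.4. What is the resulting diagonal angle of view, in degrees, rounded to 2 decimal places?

65.04°

Effective focal length f = 15.8 × 1.4 = 22.12 mm.
Sensor diagonal = √(23.5² + 15.6²) = √795.6100 ≈ 28.2066 mm.
α = 2·arctan(28.207 / (2 × 22.12)) = 2·arctan(0.63758) ≈ 65.0416°.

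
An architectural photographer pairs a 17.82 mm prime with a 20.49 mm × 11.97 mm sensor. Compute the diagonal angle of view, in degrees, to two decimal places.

67.31°

Sensor diagonal = √(20.49² + 11.97²) = √563.1210 ≈ 23.7302 mm.
Angle of view α = 2·arctan(d/2f) with d = 23.7302 mm and f = 17.82 mm.
d/2f = 0.66583; arctan(0.66583) ≈ 33.6569°, so α ≈ 67.3137°.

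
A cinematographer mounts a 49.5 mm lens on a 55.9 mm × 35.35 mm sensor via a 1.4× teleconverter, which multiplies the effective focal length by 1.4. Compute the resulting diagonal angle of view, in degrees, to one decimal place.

Effective focal length f = 49.5 × 1.4 = 69.3 mm.
Sensor diagonal = √(55.9² + 35.35²) = √4374.4325 ≈ 66.1395 mm.
α = 2·arctan(66.139 / (2 × 69.3)) = 2·arctan(0.47720) ≈ 51.0207°.

51.0°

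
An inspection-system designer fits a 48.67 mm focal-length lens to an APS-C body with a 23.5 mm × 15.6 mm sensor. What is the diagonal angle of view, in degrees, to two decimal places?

Sensor diagonal = √(23.5² + 15.6²) = √795.6100 ≈ 28.2066 mm.
Angle of view α = 2·arctan(d/2f) with d = 28.2066 mm and f = 48.67 mm.
d/2f = 0.28977; arctan(0.28977) ≈ 16.1602°, so α ≈ 32.3204°.

32.32°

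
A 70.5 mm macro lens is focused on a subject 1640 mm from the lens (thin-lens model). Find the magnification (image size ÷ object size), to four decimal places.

0.0449×

Thin lens: 1/f = 1/dₒ + 1/dᵢ → 1/dᵢ = 1/70.5 − 1/1640 = 0.0135746 mm⁻¹, so dᵢ ≈ 73.6668 mm.
Magnification m = dᵢ/dₒ = 73.6668/1640 ≈ 0.04492.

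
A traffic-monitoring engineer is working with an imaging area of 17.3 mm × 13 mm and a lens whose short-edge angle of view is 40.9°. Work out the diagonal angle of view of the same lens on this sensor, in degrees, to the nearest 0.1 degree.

From the short-edge AOV: f = 13 / (2·tan(20.45°)) = 13 / 0.74578 ≈ 17.4314 mm.
Sensor diagonal = √(17.3² + 13²) = √468.2900 ≈ 21.6400 mm.
Diagonal AOV = 2·arctan(21.6400 / (2 × 17.4314)) = 2·arctan(0.62072) ≈ 63.6573°.

63.7°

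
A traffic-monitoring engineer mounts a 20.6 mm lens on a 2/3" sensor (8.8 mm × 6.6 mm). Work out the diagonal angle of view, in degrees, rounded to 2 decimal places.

Sensor diagonal = √(8.8² + 6.6²) = √121.0000 ≈ 11.0000 mm.
Angle of view α = 2·arctan(d/2f) with d = 11.0000 mm and f = 20.6 mm.
d/2f = 0.26699; arctan(0.26699) ≈ 14.9487°, so α ≈ 29.8975°.

29.90°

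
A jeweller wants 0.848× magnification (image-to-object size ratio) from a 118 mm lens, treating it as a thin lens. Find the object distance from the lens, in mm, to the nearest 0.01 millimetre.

257.15 mm

With m = dᵢ/dₒ and 1/f = 1/dₒ + 1/dᵢ, substituting dᵢ = m·dₒ gives 1/f = (1 + 1/m)/dₒ, hence dₒ = f·(1 + 1/m).
dₒ = 118 × (1 + 1/0.848) = 118 × 2.17925 ≈ 257.151 mm.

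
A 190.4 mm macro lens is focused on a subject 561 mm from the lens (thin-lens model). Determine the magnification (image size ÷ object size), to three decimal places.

Thin lens: 1/f = 1/dₒ + 1/dᵢ → 1/dᵢ = 1/190.4 − 1/561 = 0.0034696 mm⁻¹, so dᵢ ≈ 288.2202 mm.
Magnification m = dᵢ/dₒ = 288.2202/561 ≈ 0.51376.

0.514×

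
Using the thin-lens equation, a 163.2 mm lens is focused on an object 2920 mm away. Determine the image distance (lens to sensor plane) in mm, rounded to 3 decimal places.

172.861 mm

1/dᵢ = 1/f − 1/dₒ = 1/163.2 − 1/2920 = 0.0057850 mm⁻¹.
dᵢ = 1/0.0057850 ≈ 172.8613 mm.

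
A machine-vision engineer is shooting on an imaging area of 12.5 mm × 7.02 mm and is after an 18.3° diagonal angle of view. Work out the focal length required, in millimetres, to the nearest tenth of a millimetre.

Sensor diagonal = √(12.5² + 7.02²) = √205.5304 ≈ 14.3363 mm.
From α = 2·arctan(d/2f) we get f = d / (2·tan(α/2)).
With d = 14.3363 mm and α/2 = 9.15°, tan(α/2) ≈ 0.16107, so f ≈ 14.3363 / 0.32214 ≈ 44.5036 mm.

44.5 mm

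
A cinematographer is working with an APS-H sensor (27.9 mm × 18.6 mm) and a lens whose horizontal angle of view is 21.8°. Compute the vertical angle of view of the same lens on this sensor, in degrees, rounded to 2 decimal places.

14.63°

From the horizontal AOV: f = 27.9 / (2·tan(10.9°)) = 27.9 / 0.38514 ≈ 72.4413 mm.
Vertical AOV = 2·arctan(18.6 / (2 × 72.4413)) = 2·arctan(0.12838) ≈ 14.6312°.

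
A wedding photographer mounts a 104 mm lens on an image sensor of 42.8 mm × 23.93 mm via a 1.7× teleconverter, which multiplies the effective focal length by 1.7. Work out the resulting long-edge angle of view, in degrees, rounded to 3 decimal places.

Effective focal length f = 104 × 1.7 = 176.8 mm.
α = 2·arctan(42.8 / (2 × 176.8)) = 2·arctan(0.12104) ≈ 13.8031°.

13.803°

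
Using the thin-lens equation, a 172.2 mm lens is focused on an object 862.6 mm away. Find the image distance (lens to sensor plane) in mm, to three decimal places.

215.150 mm

1/dᵢ = 1/f − 1/dₒ = 1/172.2 − 1/862.6 = 0.0046479 mm⁻¹.
dᵢ = 1/0.0046479 ≈ 215.1502 mm.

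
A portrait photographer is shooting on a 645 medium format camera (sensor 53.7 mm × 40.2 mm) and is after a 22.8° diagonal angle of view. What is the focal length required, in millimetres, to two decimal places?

Sensor diagonal = √(53.7² + 40.2²) = √4499.7300 ≈ 67.0800 mm.
From α = 2·arctan(d/2f) we get f = d / (2·tan(α/2)).
With d = 67.0800 mm and α/2 = 11.4°, tan(α/2) ≈ 0.20164, so f ≈ 67.0800 / 0.40327 ≈ 166.3399 mm.

166.34 mm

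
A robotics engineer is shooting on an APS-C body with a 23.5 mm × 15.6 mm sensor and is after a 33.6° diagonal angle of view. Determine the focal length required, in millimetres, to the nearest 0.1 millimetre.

46.7 mm

Sensor diagonal = √(23.5² + 15.6²) = √795.6100 ≈ 28.2066 mm.
From α = 2·arctan(d/2f) we get f = d / (2·tan(α/2)).
With d = 28.2066 mm and α/2 = 16.8°, tan(α/2) ≈ 0.30192, so f ≈ 28.2066 / 0.60384 ≈ 46.7123 mm.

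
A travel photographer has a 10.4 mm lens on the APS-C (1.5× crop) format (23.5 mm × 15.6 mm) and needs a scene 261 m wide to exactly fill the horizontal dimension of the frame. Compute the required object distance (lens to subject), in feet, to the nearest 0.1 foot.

W: 261 m = 261000 mm.
Magnification m = w/W = dᵢ/dₒ; combined with 1/f = 1/dₒ + 1/dᵢ this gives dₒ = f·(1 + W/w).
dₒ = 10.4 mm × (1 + 261000/23.5) = 10.4 × 11107.3830 ≈ 115516.783 mm = 115516.783/304.8 ft = 378.992 ft.

379.0 ft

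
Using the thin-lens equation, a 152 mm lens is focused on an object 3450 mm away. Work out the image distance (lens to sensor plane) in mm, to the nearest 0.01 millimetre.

159.01 mm

1/dᵢ = 1/f − 1/dₒ = 1/152 − 1/3450 = 0.0062891 mm⁻¹.
dᵢ = 1/0.0062891 ≈ 159.0055 mm.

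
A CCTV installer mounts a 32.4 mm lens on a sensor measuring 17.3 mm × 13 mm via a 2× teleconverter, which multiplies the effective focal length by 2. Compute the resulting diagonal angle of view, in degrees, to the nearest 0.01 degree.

Effective focal length f = 32.4 × 2 = 64.8 mm.
Sensor diagonal = √(17.3² + 13²) = √468.2900 ≈ 21.6400 mm.
α = 2·arctan(21.640 / (2 × 64.8)) = 2·arctan(0.16698) ≈ 18.9591°.

18.96°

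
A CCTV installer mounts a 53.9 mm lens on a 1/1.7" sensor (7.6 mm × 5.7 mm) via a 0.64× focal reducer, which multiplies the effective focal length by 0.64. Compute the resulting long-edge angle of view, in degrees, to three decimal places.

12.572°

Effective focal length f = 53.9 × 0.64 = 34.496 mm.
α = 2·arctan(7.6 / (2 × 34.496)) = 2·arctan(0.11016) ≈ 12.5725°.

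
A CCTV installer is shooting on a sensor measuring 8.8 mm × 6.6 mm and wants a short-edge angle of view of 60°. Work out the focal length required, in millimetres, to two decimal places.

5.72 mm

From α = 2·arctan(h/2f) we get f = h / (2·tan(α/2)).
With h = 6.6 mm and α/2 = 30°, tan(α/2) ≈ 0.57735, so f ≈ 6.6 / 1.15470 ≈ 5.7158 mm.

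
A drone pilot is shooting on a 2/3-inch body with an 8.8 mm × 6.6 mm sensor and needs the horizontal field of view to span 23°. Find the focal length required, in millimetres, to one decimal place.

From α = 2·arctan(w/2f) we get f = w / (2·tan(α/2)).
With w = 8.8 mm and α/2 = 11.5°, tan(α/2) ≈ 0.20345, so f ≈ 8.8 / 0.40690 ≈ 21.6267 mm.

21.6 mm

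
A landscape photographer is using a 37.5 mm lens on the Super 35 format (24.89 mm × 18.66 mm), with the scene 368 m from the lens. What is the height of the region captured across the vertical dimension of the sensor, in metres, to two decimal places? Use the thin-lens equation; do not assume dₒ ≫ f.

dₒ: 368 m = 368000 mm.
Similar triangles through the lens centre give W/dₒ = h/dᵢ; with 1/f = 1/dₒ + 1/dᵢ this gives W = h·(dₒ − f)/f.
W = 18.66 mm × (368000 − 37.5) / 37.5 = 18.66 × 9812.3333 ≈ 183098.140 mm = 183.098 m.

183.10 m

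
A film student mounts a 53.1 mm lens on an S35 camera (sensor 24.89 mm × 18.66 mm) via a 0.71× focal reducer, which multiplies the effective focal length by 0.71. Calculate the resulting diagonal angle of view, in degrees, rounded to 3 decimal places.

Effective focal length f = 53.1 × 0.71 = 37.701 mm.
Sensor diagonal = √(24.89² + 18.66²) = √967.7077 ≈ 31.1080 mm.
α = 2·arctan(31.108 / (2 × 37.701)) = 2·arctan(0.41256) ≈ 44.8384°.

44.838°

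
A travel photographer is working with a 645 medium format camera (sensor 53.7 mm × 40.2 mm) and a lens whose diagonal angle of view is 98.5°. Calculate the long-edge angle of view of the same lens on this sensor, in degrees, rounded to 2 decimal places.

85.79°

Sensor diagonal = √(53.7² + 40.2²) = √4499.7300 ≈ 67.0800 mm.
From the diagonal AOV: f = 67.0800 / (2·tan(49.25°)) = 67.0800 / 2.32111 ≈ 28.8999 mm.
Long-edge AOV = 2·arctan(53.7 / (2 × 28.8999)) = 2·arctan(0.92907) ≈ 85.7884°.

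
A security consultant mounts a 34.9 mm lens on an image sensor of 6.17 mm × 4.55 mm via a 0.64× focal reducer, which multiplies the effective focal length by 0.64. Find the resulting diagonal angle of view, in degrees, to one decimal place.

Effective focal length f = 34.9 × 0.64 = 22.336 mm.
Sensor diagonal = √(6.17² + 4.55²) = √58.7714 ≈ 7.6663 mm.
α = 2·arctan(7.666 / (2 × 22.336)) = 2·arctan(0.17161) ≈ 19.4756°.

19.5°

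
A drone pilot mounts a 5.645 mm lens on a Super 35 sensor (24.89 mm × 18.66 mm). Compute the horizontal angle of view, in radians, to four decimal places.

2.2899 rad

Angle of view α = 2·arctan(w/2f) with w = 24.89 mm and f = 5.645 mm.
w/2f = 2.20461; arctan(2.20461) ≈ 1.1450 rad, so α ≈ 2.2899 rad.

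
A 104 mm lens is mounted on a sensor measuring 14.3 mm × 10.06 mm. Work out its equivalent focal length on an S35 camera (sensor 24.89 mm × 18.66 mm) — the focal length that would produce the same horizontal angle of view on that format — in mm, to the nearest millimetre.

Equal angle of view means equal width/f ratio, so f₂ = f₁ · (width₂/width₁) = 104 × 24.89/14.3.
f₂ = 104 × 1.74056 ≈ 181.018 mm.

181 mm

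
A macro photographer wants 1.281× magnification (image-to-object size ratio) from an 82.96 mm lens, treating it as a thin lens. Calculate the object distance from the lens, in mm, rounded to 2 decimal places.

147.72 mm

With m = dᵢ/dₒ and 1/f = 1/dₒ + 1/dᵢ, substituting dᵢ = m·dₒ gives 1/f = (1 + 1/m)/dₒ, hence dₒ = f·(1 + 1/m).
dₒ = 82.96 × (1 + 1/1.281) = 82.96 × 1.78064 ≈ 147.722 mm.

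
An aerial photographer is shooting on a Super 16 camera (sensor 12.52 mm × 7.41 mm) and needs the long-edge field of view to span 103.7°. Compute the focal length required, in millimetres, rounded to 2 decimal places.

From α = 2·arctan(w/2f) we get f = w / (2·tan(α/2)).
With w = 12.52 mm and α/2 = 51.85°, tan(α/2) ≈ 1.27306, so f ≈ 12.52 / 2.54612 ≈ 4.9173 mm.

4.92 mm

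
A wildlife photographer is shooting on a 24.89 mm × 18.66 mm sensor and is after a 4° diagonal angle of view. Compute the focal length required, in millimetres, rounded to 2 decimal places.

Sensor diagonal = √(24.89² + 18.66²) = √967.7077 ≈ 31.1080 mm.
From α = 2·arctan(d/2f) we get f = d / (2·tan(α/2)).
With d = 31.1080 mm and α/2 = 2°, tan(α/2) ≈ 0.03492, so f ≈ 31.1080 / 0.06984 ≈ 445.4083 mm.

445.41 mm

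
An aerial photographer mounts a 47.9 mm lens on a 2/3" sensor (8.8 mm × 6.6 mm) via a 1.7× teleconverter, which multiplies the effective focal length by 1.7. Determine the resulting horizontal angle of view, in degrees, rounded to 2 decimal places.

6.19°

Effective focal length f = 47.9 × 1.7 = 81.43 mm.
α = 2·arctan(8.8 / (2 × 81.43)) = 2·arctan(0.05403) ≈ 6.1858°.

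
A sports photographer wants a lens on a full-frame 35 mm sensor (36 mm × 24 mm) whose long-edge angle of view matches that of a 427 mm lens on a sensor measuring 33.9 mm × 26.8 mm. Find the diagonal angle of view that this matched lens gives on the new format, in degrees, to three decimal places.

Equal long-edge AOV ⇒ f₂ = f₁ · 36/33.9 = 427 × 1.06195 ≈ 453.4513 mm.
Sensor diagonal = √(36² + 24²) = √1872.0000 ≈ 43.2666 mm.
Diagonal AOV on the new format = 2·arctan(43.2666 / (2 × 453.4513)) = 2·arctan(0.04771) ≈ 5.4628°.

5.463°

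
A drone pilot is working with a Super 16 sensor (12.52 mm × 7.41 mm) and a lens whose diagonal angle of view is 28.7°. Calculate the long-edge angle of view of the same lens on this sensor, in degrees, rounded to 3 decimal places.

Sensor diagonal = √(12.52² + 7.41²) = √211.6585 ≈ 14.5485 mm.
From the diagonal AOV: f = 14.5485 / (2·tan(14.35°)) = 14.5485 / 0.51165 ≈ 28.4343 mm.
Long-edge AOV = 2·arctan(12.52 / (2 × 28.4343)) = 2·arctan(0.22016) ≈ 24.8320°.

24.832°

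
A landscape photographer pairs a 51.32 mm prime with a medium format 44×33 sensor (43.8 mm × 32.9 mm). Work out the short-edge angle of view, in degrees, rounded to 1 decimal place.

Angle of view α = 2·arctan(h/2f) with h = 32.9 mm and f = 51.32 mm.
h/2f = 0.32054; arctan(0.32054) ≈ 17.7726°, so α ≈ 35.5452°.

35.5°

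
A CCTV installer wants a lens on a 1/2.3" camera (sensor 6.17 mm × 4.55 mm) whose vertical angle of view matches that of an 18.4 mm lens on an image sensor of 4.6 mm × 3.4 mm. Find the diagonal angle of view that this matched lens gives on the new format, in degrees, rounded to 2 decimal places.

17.70°

Equal vertical AOV ⇒ f₂ = f₁ · 4.55/3.4 = 18.4 × 1.33824 ≈ 24.6235 mm.
Sensor diagonal = √(6.17² + 4.55²) = √58.7714 ≈ 7.6663 mm.
Diagonal AOV on the new format = 2·arctan(7.6663 / (2 × 24.6235)) = 2·arctan(0.15567) ≈ 17.6963°.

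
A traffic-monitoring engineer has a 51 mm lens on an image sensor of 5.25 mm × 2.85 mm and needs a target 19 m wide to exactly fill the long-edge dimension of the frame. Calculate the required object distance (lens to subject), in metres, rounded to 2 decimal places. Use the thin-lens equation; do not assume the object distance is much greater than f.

184.62 m

W: 19 m = 19000 mm.
Magnification m = w/W = dᵢ/dₒ; combined with 1/f = 1/dₒ + 1/dᵢ this gives dₒ = f·(1 + W/w).
dₒ = 51 mm × (1 + 19000/5.25) = 51 × 3620.0476 ≈ 184622.429 mm = 184.622 m.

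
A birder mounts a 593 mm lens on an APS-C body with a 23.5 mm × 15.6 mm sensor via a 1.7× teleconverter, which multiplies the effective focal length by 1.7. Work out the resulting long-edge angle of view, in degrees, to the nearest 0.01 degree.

Effective focal length f = 593 × 1.7 = 1008.1 mm.
α = 2·arctan(23.5 / (2 × 1008.1)) = 2·arctan(0.01166) ≈ 1.3356°.

1.34°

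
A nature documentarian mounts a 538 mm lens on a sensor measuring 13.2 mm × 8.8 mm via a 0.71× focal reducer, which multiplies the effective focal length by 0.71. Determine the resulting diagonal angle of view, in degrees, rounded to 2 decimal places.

Effective focal length f = 538 × 0.71 = 381.98 mm.
Sensor diagonal = √(13.2² + 8.8²) = √251.6800 ≈ 15.8644 mm.
α = 2·arctan(15.864 / (2 × 381.98)) = 2·arctan(0.02077) ≈ 2.3793°.

2.38°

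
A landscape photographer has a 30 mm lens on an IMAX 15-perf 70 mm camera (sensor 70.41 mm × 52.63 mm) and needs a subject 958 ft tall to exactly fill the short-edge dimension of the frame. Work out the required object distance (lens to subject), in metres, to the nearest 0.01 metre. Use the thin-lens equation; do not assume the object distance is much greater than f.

166.47 m

W: 958 ft × 304.8 mm/ft = 291998.39 mm.
Magnification m = h/W = dᵢ/dₒ; combined with 1/f = 1/dₒ + 1/dᵢ this gives dₒ = f·(1 + W/h).
dₒ = 30 mm × (1 + 291998/52.63) = 30 × 5549.1359 ≈ 166474.076 mm = 166.474 m.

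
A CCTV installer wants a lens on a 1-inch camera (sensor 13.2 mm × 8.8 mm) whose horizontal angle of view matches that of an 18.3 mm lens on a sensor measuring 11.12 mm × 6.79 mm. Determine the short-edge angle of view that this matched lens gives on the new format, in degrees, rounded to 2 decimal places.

22.90°

Equal horizontal AOV ⇒ f₂ = f₁ · 13.2/11.12 = 18.3 × 1.18705 ≈ 21.7230 mm.
Short-edge AOV on the new format = 2·arctan(8.8 / (2 × 21.7230)) = 2·arctan(0.20255) ≈ 22.9007°.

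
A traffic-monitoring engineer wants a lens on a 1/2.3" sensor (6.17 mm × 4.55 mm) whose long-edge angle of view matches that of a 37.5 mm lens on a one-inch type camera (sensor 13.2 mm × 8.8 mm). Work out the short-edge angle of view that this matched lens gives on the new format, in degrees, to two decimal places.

Equal long-edge AOV ⇒ f₂ = f₁ · 6.17/13.2 = 37.5 × 0.46742 ≈ 17.5284 mm.
Short-edge AOV on the new format = 2·arctan(4.55 / (2 × 17.5284)) = 2·arctan(0.12979) ≈ 14.7901°.

14.79°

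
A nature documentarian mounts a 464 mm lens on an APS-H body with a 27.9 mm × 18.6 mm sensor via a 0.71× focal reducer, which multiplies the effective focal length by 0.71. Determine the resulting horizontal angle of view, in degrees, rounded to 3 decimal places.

Effective focal length f = 464 × 0.71 = 329.44 mm.
α = 2·arctan(27.9 / (2 × 329.44)) = 2·arctan(0.04234) ≈ 4.8494°.

4.849°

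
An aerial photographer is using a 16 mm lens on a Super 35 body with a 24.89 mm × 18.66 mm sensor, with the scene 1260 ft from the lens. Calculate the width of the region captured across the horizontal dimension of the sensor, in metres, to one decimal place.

597.4 m

dₒ: 1260 ft × 304.8 mm/ft = 384047.99 mm.
Similar triangles through the lens centre give W/dₒ = w/dᵢ; with 1/f = 1/dₒ + 1/dᵢ this gives W = w·(dₒ − f)/f.
W = 24.89 mm × (384048 − 16) / 16 = 24.89 × 24001.9992 ≈ 597409.761 mm = 597.41 m.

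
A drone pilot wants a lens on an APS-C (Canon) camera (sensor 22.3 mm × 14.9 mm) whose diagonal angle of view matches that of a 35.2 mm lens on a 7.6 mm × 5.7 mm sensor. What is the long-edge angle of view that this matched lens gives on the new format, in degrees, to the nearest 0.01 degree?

12.80°

Sensor diagonal = √(7.6² + 5.7²) = √90.2500 ≈ 9.5000 mm.
Sensor diagonal = √(22.3² + 14.9²) = √719.3000 ≈ 26.8198 mm.
Equal diagonal AOV ⇒ f₂ = f₁ · 26.8198/9.5000 = 35.2 × 2.82313 ≈ 99.3743 mm.
Long-edge AOV on the new format = 2·arctan(22.3 / (2 × 99.3743)) = 2·arctan(0.11220) ≈ 12.8039°.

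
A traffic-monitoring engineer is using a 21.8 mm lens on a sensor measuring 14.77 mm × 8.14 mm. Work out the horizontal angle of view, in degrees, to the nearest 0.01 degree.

Angle of view α = 2·arctan(w/2f) with w = 14.77 mm and f = 21.8 mm.
w/2f = 0.33876; arctan(0.33876) ≈ 18.7144°, so α ≈ 37.4288°.

37.43°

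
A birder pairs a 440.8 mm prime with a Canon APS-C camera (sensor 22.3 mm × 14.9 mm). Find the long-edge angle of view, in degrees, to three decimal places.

Angle of view α = 2·arctan(w/2f) with w = 22.3 mm and f = 440.8 mm.
w/2f = 0.02529; arctan(0.02529) ≈ 1.4490°, so α ≈ 2.8980°.

2.898°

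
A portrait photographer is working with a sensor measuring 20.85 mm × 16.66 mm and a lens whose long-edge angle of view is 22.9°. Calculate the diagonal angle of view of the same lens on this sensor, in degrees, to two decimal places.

From the long-edge AOV: f = 20.85 / (2·tan(11.45°)) = 20.85 / 0.40509 ≈ 51.4704 mm.
Sensor diagonal = √(20.85² + 16.66²) = √712.2781 ≈ 26.6885 mm.
Diagonal AOV = 2·arctan(26.6885 / (2 × 51.4704)) = 2·arctan(0.25926) ≈ 29.0691°.

29.07°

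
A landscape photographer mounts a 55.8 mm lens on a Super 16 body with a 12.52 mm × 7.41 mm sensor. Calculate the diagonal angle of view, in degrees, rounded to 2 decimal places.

Sensor diagonal = √(12.52² + 7.41²) = √211.6585 ≈ 14.5485 mm.
Angle of view α = 2·arctan(d/2f) with d = 14.5485 mm and f = 55.8 mm.
d/2f = 0.13036; arctan(0.13036) ≈ 7.4274°, so α ≈ 14.8547°.

14.85°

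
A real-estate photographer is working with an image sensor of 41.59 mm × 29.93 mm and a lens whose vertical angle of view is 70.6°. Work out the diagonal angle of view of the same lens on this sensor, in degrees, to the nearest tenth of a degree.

101.0°

From the vertical AOV: f = 29.93 / (2·tan(35.3°)) = 29.93 / 1.41608 ≈ 21.1358 mm.
Sensor diagonal = √(41.59² + 29.93²) = √2625.5330 ≈ 51.2400 mm.
Diagonal AOV = 2·arctan(51.2400 / (2 × 21.1358)) = 2·arctan(1.21216) ≈ 100.9565°.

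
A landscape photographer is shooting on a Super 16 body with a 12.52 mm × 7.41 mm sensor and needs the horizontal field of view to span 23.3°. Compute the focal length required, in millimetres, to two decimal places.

From α = 2·arctan(w/2f) we get f = w / (2·tan(α/2)).
With w = 12.52 mm and α/2 = 11.65°, tan(α/2) ≈ 0.20618, so f ≈ 12.52 / 0.41236 ≈ 30.3618 mm.

30.36 mm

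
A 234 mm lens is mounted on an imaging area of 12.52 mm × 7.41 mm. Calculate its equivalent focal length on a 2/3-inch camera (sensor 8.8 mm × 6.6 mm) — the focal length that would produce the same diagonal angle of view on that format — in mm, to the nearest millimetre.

Sensor diagonal = √(12.52² + 7.41²) = √211.6585 ≈ 14.5485 mm.
Sensor diagonal = √(8.8² + 6.6²) = √121.0000 ≈ 11.0000 mm.
Equal angle of view means equal diagonal/f ratio, so f₂ = f₁ · (diagonal₂/diagonal₁) = 234 × 11.0000/14.5485.
f₂ = 234 × 0.75609 ≈ 176.926 mm.

177 mm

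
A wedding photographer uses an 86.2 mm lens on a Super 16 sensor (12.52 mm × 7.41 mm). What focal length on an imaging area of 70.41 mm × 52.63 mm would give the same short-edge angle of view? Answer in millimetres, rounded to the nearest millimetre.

612 mm

Equal angle of view means equal height/f ratio, so f₂ = f₁ · (height₂/height₁) = 86.2 × 52.63/7.41.
f₂ = 86.2 × 7.10256 ≈ 612.241 mm.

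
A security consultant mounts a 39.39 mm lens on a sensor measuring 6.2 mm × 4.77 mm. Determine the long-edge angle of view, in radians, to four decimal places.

0.1571 rad

Angle of view α = 2·arctan(w/2f) with w = 6.2 mm and f = 39.39 mm.
w/2f = 0.07870; arctan(0.07870) ≈ 0.0785 rad, so α ≈ 0.1571 rad.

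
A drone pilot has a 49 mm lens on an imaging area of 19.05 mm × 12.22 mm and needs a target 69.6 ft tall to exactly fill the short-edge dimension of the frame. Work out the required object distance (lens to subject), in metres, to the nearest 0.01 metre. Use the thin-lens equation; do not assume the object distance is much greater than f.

85.11 m

W: 69.6 ft × 304.8 mm/ft = 21214.08 mm.
Magnification m = h/W = dᵢ/dₒ; combined with 1/f = 1/dₒ + 1/dᵢ this gives dₒ = f·(1 + W/h).
dₒ = 49 mm × (1 + 21214.1/12.22) = 49 × 1737.0130 ≈ 85113.639 mm = 85.1136 m.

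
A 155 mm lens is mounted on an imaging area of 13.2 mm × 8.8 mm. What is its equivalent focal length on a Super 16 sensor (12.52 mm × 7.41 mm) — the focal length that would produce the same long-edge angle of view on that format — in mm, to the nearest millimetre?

147 mm

Equal angle of view means equal width/f ratio, so f₂ = f₁ · (width₂/width₁) = 155 × 12.52/13.2.
f₂ = 155 × 0.94848 ≈ 147.015 mm.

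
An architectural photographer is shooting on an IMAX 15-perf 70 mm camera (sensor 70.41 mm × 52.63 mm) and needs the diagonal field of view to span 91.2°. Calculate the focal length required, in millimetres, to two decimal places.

43.04 mm

Sensor diagonal = √(70.41² + 52.63²) = √7727.4850 ≈ 87.9061 mm.
From α = 2·arctan(d/2f) we get f = d / (2·tan(α/2)).
With d = 87.9061 mm and α/2 = 45.6°, tan(α/2) ≈ 1.02117, so f ≈ 87.9061 / 2.04233 ≈ 43.0420 mm.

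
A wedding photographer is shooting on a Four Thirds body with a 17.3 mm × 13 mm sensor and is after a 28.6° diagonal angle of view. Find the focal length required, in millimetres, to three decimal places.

42.449 mm

Sensor diagonal = √(17.3² + 13²) = √468.2900 ≈ 21.6400 mm.
From α = 2·arctan(d/2f) we get f = d / (2·tan(α/2)).
With d = 21.6400 mm and α/2 = 14.3°, tan(α/2) ≈ 0.25490, so f ≈ 21.6400 / 0.50979 ≈ 42.4486 mm.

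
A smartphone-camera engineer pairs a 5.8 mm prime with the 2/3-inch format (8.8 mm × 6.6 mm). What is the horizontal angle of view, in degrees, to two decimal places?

74.37°

Angle of view α = 2·arctan(w/2f) with w = 8.8 mm and f = 5.8 mm.
w/2f = 0.75862; arctan(0.75862) ≈ 37.1847°, so α ≈ 74.3694°.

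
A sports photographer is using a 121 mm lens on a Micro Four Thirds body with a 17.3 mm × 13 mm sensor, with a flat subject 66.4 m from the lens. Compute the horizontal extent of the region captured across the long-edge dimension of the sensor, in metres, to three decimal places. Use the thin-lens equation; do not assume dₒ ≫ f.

9.476 m

dₒ: 66.4 m = 66400 mm.
Similar triangles through the lens centre give W/dₒ = w/dᵢ; with 1/f = 1/dₒ + 1/dᵢ this gives W = w·(dₒ − f)/f.
W = 17.3 mm × (66400 − 121) / 121 = 17.3 × 547.7603 ≈ 9476.254 mm = 9.47625 m.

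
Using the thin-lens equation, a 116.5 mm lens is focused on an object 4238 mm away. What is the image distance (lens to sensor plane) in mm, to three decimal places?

1/dᵢ = 1/f − 1/dₒ = 1/116.5 − 1/4238 = 0.0083477 mm⁻¹.
dᵢ = 1/0.0083477 ≈ 119.7930 mm.

119.793 mm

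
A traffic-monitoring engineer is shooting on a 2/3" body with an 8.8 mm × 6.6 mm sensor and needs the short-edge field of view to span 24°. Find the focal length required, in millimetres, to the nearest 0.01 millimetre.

From α = 2·arctan(h/2f) we get f = h / (2·tan(α/2)).
With h = 6.6 mm and α/2 = 12°, tan(α/2) ≈ 0.21256, so f ≈ 6.6 / 0.42511 ≈ 15.5253 mm.

15.53 mm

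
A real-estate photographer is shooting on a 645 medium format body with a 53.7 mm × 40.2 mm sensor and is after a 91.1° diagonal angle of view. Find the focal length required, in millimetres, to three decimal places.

32.902 mm

Sensor diagonal = √(53.7² + 40.2²) = √4499.7300 ≈ 67.0800 mm.
From α = 2·arctan(d/2f) we get f = d / (2·tan(α/2)).
With d = 67.0800 mm and α/2 = 45.55°, tan(α/2) ≈ 1.01939, so f ≈ 67.0800 / 2.03877 ≈ 32.9022 mm.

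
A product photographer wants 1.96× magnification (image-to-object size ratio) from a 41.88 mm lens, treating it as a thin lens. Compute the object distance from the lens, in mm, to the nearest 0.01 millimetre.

With m = dᵢ/dₒ and 1/f = 1/dₒ + 1/dᵢ, substituting dᵢ = m·dₒ gives 1/f = (1 + 1/m)/dₒ, hence dₒ = f·(1 + 1/m).
dₒ = 41.88 × (1 + 1/1.96) = 41.88 × 1.51020 ≈ 63.247 mm.

63.25 mm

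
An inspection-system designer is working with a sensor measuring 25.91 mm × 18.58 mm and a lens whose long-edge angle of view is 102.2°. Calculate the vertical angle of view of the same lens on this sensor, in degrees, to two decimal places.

83.26°

From the long-edge AOV: f = 25.91 / (2·tan(51.1°)) = 25.91 / 2.47863 ≈ 10.4534 mm.
Vertical AOV = 2·arctan(18.58 / (2 × 10.4534)) = 2·arctan(0.88871) ≈ 83.2556°.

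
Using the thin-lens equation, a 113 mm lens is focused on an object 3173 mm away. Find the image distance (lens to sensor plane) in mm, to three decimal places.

117.173 mm

1/dᵢ = 1/f − 1/dₒ = 1/113 − 1/3173 = 0.0085344 mm⁻¹.
dᵢ = 1/0.0085344 ≈ 117.1729 mm.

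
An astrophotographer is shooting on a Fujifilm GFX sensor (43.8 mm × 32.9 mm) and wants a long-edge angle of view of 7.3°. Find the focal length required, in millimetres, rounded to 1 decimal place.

343.3 mm

From α = 2·arctan(w/2f) we get f = w / (2·tan(α/2)).
With w = 43.8 mm and α/2 = 3.65°, tan(α/2) ≈ 0.06379, so f ≈ 43.8 / 0.12758 ≈ 343.3095 mm.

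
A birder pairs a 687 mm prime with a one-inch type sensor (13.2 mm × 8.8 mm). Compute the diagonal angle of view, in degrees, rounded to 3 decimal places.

Sensor diagonal = √(13.2² + 8.8²) = √251.6800 ≈ 15.8644 mm.
Angle of view α = 2·arctan(d/2f) with d = 15.8644 mm and f = 687 mm.
d/2f = 0.01155; arctan(0.01155) ≈ 0.6615°, so α ≈ 1.3230°.

1.323°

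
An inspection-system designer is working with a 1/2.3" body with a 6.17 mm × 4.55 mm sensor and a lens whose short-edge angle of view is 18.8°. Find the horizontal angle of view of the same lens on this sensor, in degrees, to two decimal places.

25.31°

From the short-edge AOV: f = 4.55 / (2·tan(9.4°)) = 4.55 / 0.33110 ≈ 13.7422 mm.
Horizontal AOV = 2·arctan(6.17 / (2 × 13.7422)) = 2·arctan(0.22449) ≈ 25.3053°.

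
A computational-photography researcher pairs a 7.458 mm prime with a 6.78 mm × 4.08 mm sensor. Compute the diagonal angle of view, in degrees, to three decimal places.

Sensor diagonal = √(6.78² + 4.08²) = √62.6148 ≈ 7.9130 mm.
Angle of view α = 2·arctan(d/2f) with d = 7.9130 mm and f = 7.458 mm.
d/2f = 0.53050; arctan(0.53050) ≈ 27.9460°, so α ≈ 55.8920°.

55.892°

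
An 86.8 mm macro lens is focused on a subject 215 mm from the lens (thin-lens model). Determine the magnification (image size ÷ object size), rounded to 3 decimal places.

0.677×

Thin lens: 1/f = 1/dₒ + 1/dᵢ → 1/dᵢ = 1/86.8 − 1/215 = 0.0068696 mm⁻¹, so dᵢ ≈ 145.5694 mm.
Magnification m = dᵢ/dₒ = 145.5694/215 ≈ 0.67707.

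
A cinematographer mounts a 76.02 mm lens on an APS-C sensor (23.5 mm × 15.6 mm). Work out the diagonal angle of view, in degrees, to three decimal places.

Sensor diagonal = √(23.5² + 15.6²) = √795.6100 ≈ 28.2066 mm.
Angle of view α = 2·arctan(d/2f) with d = 28.2066 mm and f = 76.02 mm.
d/2f = 0.18552; arctan(0.18552) ≈ 10.5101°, so α ≈ 21.0201°.

21.020°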